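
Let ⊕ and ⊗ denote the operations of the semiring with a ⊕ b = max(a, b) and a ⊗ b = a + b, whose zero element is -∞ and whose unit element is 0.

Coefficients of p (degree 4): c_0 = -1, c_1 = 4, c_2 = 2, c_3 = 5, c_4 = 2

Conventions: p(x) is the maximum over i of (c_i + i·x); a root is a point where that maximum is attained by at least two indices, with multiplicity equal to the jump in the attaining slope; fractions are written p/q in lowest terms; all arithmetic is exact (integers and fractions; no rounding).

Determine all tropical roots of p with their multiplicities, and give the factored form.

hull edge (i=0, c=-1) to (i=1, c=4): slope 5, span 1
hull edge (i=1, c=4) to (i=3, c=5): slope 1/2, span 2
hull edge (i=3, c=5) to (i=4, c=2): slope -3, span 1
Factored form: p(x) = 2 ⊗ (x ⊕ (-5)) ⊗ (x ⊕ (-1/2)) ⊗ (x ⊕ (-1/2)) ⊗ (x ⊕ 3)
Answer: roots = -5 (mult 1), -1/2 (mult 2), 3 (mult 1)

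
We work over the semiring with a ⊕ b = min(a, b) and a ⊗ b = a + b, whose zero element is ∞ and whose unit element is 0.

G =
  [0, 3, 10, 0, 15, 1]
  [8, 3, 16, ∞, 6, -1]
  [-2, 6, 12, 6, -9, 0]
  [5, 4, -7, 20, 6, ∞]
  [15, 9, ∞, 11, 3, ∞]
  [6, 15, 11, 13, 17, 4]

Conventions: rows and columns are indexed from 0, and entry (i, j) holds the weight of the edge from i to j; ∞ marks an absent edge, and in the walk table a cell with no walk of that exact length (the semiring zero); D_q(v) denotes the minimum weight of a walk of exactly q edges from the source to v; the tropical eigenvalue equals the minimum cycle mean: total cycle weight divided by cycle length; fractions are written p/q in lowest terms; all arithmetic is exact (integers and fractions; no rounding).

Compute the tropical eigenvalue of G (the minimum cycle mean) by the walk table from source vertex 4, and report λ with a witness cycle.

q=0: [∞, ∞, ∞, ∞, 0, ∞]
q=1: [15, 9, ∞, 11, 3, ∞]
q=2: [15, 12, 4, 14, 6, 8]
q=3: [2, 10, 7, 10, -5, 4]
q=4: [2, 4, 3, 2, -2, 3]
q=5: [1, 5, -5, 2, -6, 3]
q=6: [-7, 1, -5, 1, -14, -5]
Optimal cycle mean attained by: cycle 0->3->2->0, total 0 + (-7) + (-2), length 3.
Answer: λ = -3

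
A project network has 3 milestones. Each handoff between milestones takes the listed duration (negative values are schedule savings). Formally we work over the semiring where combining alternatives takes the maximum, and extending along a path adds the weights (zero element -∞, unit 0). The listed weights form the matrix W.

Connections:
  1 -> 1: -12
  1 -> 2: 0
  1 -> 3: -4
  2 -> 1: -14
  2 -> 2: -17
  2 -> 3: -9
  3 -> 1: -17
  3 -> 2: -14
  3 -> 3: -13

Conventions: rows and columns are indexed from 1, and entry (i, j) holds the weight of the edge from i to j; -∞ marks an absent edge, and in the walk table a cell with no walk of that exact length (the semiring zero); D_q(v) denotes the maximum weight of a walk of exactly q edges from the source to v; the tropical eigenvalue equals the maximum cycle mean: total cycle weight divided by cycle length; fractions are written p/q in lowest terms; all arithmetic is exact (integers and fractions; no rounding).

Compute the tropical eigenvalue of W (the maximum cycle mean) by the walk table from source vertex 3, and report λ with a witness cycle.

q=0: [-∞, -∞, 0]
q=1: [-17, -14, -13]
q=2: [-28, -17, -21]
q=3: [-31, -28, -26]
Optimal cycle mean attained by: cycle 1->2->1, total 0 + (-14), length 2.
Answer: λ = -7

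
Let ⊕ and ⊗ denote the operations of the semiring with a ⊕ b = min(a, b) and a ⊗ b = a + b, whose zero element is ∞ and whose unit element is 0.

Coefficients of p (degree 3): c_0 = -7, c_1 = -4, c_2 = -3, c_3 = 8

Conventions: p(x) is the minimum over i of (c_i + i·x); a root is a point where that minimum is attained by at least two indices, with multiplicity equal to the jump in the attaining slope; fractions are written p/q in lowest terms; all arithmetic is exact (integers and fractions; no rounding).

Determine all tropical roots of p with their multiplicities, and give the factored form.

hull edge (i=0, c=-7) to (i=2, c=-3): slope 2, span 2
hull edge (i=2, c=-3) to (i=3, c=8): slope 11, span 1
Factored form: p(x) = 8 ⊗ (x ⊕ (-11)) ⊗ (x ⊕ (-2)) ⊗ (x ⊕ (-2))
Answer: roots = -11 (mult 1), -2 (mult 2)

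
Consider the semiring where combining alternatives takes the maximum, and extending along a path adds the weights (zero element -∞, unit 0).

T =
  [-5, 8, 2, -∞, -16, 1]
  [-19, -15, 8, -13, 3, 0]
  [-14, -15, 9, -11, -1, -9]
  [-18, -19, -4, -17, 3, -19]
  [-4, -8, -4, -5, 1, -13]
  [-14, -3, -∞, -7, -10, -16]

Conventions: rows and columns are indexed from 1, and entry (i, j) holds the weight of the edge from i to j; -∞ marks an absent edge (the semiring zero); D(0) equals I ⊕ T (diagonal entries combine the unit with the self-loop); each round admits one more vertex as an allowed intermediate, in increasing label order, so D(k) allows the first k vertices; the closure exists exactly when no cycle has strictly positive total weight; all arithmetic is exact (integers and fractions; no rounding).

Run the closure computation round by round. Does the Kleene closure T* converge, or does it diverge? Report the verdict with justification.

Detection: at round 0, diagonal entry (3, 3) turns strictly positive.
Key observation: the cycle 3->3 has total weight 9, which is strictly positive.
Answer: DIVERGES — positive cycle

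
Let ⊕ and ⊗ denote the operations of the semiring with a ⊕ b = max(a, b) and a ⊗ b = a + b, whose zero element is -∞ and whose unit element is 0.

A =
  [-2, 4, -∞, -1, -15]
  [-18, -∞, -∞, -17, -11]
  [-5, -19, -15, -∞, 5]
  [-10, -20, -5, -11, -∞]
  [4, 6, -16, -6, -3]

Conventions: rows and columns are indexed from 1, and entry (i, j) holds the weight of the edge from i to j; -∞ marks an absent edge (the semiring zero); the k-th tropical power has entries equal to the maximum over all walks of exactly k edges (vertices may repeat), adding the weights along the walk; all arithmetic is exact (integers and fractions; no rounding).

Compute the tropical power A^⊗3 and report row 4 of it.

A^⊗2:
  [-4, 2, -6, -3, -7]
  [-7, -5, -22, -17, -14]
  [9, 11, -11, -1, 2]
  [-10, -6, -16, -11, 0]
  [2, 8, -11, 3, -5]
A^⊗3:
  [-3, 0, -8, -5, -1]
  [-9, -3, -22, -8, -16]
  [7, 13, -6, 8, 0]
  [4, 6, -16, -6, -3]
  [0, 6, -2, 1, -3]
Answer: row 4 of A^⊗3 = [4, 6, -16, -6, -3]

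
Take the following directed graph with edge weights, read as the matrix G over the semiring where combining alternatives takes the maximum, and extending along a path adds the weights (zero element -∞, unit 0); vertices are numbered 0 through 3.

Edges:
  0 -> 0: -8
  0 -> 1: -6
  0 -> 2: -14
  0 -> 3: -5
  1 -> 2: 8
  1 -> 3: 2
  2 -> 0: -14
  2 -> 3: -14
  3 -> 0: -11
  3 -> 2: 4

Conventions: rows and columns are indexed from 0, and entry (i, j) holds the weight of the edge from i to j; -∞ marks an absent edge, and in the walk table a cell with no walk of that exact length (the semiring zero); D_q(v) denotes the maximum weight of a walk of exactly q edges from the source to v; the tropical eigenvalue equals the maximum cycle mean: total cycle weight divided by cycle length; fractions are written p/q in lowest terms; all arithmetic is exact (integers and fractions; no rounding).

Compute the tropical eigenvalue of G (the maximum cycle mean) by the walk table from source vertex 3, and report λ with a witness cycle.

q=0: [-∞, -∞, -∞, 0]
q=1: [-11, -∞, 4, -∞]
q=2: [-10, -17, -25, -10]
q=3: [-18, -16, -6, -15]
q=4: [-20, -24, -8, -14]
Optimal cycle mean attained by: cycle 0->1->3->2->0, total (-6) + 2 + 4 + (-14), length 4.
Answer: λ = -7/2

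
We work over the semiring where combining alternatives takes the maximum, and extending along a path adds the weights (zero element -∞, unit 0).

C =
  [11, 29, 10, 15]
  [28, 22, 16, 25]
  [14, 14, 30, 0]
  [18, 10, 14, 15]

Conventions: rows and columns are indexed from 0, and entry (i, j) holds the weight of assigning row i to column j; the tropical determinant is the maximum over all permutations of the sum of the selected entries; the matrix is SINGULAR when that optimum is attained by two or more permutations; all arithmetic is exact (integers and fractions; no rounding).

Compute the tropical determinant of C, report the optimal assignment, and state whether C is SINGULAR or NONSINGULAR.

σ = (0, 1, 2, 3): 11 + 22 + 30 + 15 = 78
σ = (0, 1, 3, 2): 11 + 22 + 0 + 14 = 47
σ = (0, 2, 1, 3): 11 + 16 + 14 + 15 = 56
σ = (0, 2, 3, 1): 11 + 16 + 0 + 10 = 37
σ = (0, 3, 1, 2): 11 + 25 + 14 + 14 = 64
σ = (0, 3, 2, 1): 11 + 25 + 30 + 10 = 76
σ = (1, 0, 2, 3): 29 + 28 + 30 + 15 = 102
σ = (1, 0, 3, 2): 29 + 28 + 0 + 14 = 71
σ = (1, 2, 0, 3): 29 + 16 + 14 + 15 = 74
σ = (1, 2, 3, 0): 29 + 16 + 0 + 18 = 63
σ = (1, 3, 0, 2): 29 + 25 + 14 + 14 = 82
σ = (1, 3, 2, 0): 29 + 25 + 30 + 18 = 102
σ = (2, 0, 1, 3): 10 + 28 + 14 + 15 = 67
σ = (2, 0, 3, 1): 10 + 28 + 0 + 10 = 48
σ = (2, 1, 0, 3): 10 + 22 + 14 + 15 = 61
σ = (2, 1, 3, 0): 10 + 22 + 0 + 18 = 50
σ = (2, 3, 0, 1): 10 + 25 + 14 + 10 = 59
σ = (2, 3, 1, 0): 10 + 25 + 14 + 18 = 67
σ = (3, 0, 1, 2): 15 + 28 + 14 + 14 = 71
σ = (3, 0, 2, 1): 15 + 28 + 30 + 10 = 83
σ = (3, 1, 0, 2): 15 + 22 + 14 + 14 = 65
σ = (3, 1, 2, 0): 15 + 22 + 30 + 18 = 85
σ = (3, 2, 0, 1): 15 + 16 + 14 + 10 = 55
σ = (3, 2, 1, 0): 15 + 16 + 14 + 18 = 63
Optimal value attained by: σ = (1, 0, 2, 3).
Answer: det⊕(C) = 102; verdict: SINGULAR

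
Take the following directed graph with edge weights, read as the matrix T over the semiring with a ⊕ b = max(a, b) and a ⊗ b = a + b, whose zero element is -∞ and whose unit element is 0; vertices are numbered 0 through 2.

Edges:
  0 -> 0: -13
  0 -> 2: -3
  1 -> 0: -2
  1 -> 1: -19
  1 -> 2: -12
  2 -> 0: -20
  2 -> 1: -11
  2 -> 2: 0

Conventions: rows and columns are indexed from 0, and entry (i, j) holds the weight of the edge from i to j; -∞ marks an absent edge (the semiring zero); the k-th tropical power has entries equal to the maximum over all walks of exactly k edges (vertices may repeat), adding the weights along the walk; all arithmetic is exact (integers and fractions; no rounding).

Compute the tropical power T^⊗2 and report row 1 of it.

T^⊗2:
  [-23, -14, -3]
  [-15, -23, -5]
  [-13, -11, 0]
Answer: row 1 of T^⊗2 = [-15, -23, -5]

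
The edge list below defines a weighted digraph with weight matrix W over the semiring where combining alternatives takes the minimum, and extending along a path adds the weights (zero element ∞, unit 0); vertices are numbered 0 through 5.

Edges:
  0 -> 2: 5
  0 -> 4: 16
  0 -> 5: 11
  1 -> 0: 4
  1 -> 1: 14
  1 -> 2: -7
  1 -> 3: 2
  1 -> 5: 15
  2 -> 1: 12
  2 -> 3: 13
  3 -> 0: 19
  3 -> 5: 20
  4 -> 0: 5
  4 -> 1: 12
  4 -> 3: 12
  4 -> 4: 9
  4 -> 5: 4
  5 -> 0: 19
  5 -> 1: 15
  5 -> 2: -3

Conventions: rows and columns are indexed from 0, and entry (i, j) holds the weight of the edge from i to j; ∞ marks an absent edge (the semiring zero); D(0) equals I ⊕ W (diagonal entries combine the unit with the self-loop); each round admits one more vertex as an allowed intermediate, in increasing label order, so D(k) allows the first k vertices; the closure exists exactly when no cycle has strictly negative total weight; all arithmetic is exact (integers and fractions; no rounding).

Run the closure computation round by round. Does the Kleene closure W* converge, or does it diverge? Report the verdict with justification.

D(0):
  [0, ∞, 5, ∞, 16, 11]
  [4, 0, -7, 2, ∞, 15]
  [∞, 12, 0, 13, ∞, ∞]
  [19, ∞, ∞, 0, ∞, 20]
  [5, 12, ∞, 12, 0, 4]
  [19, 15, -3, ∞, ∞, 0]
D(1):
  [0, ∞, 5, ∞, 16, 11]
  [4, 0, -7, 2, 20, 15]
  [∞, 12, 0, 13, ∞, ∞]
  [19, ∞, 24, 0, 35, 20]
  [5, 12, 10, 12, 0, 4]
  [19, 15, -3, ∞, 35, 0]
D(2):
  [0, ∞, 5, ∞, 16, 11]
  [4, 0, -7, 2, 20, 15]
  [16, 12, 0, 13, 32, 27]
  [19, ∞, 24, 0, 35, 20]
  [5, 12, 5, 12, 0, 4]
  [19, 15, -3, 17, 35, 0]
D(3):
  [0, 17, 5, 18, 16, 11]
  [4, 0, -7, 2, 20, 15]
  [16, 12, 0, 13, 32, 27]
  [19, 36, 24, 0, 35, 20]
  [5, 12, 5, 12, 0, 4]
  [13, 9, -3, 10, 29, 0]
D(4):
  [0, 17, 5, 18, 16, 11]
  [4, 0, -7, 2, 20, 15]
  [16, 12, 0, 13, 32, 27]
  [19, 36, 24, 0, 35, 20]
  [5, 12, 5, 12, 0, 4]
  [13, 9, -3, 10, 29, 0]
D(5):
  [0, 17, 5, 18, 16, 11]
  [4, 0, -7, 2, 20, 15]
  [16, 12, 0, 13, 32, 27]
  [19, 36, 24, 0, 35, 20]
  [5, 12, 5, 12, 0, 4]
  [13, 9, -3, 10, 29, 0]
D(6):
  [0, 17, 5, 18, 16, 11]
  [4, 0, -7, 2, 20, 15]
  [16, 12, 0, 13, 32, 27]
  [19, 29, 17, 0, 35, 20]
  [5, 12, 1, 12, 0, 4]
  [13, 9, -3, 10, 29, 0]
Key observation: every diagonal entry stays at the unit through all rounds, so no improving cycle exists.
Answer: CONVERGES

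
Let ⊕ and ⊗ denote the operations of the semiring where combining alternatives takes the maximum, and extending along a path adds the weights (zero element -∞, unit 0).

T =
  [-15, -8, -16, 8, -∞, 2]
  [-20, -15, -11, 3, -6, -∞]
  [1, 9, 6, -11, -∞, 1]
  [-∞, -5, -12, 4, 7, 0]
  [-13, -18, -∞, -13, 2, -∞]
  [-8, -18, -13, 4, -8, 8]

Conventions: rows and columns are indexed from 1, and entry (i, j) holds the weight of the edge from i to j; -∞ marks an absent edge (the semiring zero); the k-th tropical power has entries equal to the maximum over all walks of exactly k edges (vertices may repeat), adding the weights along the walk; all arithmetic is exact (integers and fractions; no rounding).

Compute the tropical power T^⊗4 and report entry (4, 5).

T^⊗2:
  [-6, 3, -4, 12, 15, 10]
  [-10, -2, -5, 7, 10, 3]
  [7, 15, 12, 12, 3, 9]
  [-6, -1, -6, 8, 11, 8]
  [-11, -16, -25, -5, 4, -11]
  [0, -1, -5, 12, 11, 16]
T^⊗3:
  [2, 7, 2, 16, 19, 18]
  [-3, 4, 1, 11, 14, 11]
  [13, 21, 18, 18, 19, 17]
  [0, 3, 0, 12, 15, 16]
  [-9, -10, -17, -1, 6, -3]
  [8, 7, 3, 20, 19, 24]
T^⊗4:
  [10, 11, 8, 22, 23, 26]
  [3, 10, 7, 15, 18, 19]
  [19, 27, 24, 24, 25, 25]
  [8, 9, 6, 20, 19, 24]
  [-7, -6, -11, 3, 8, 5]
  [16, 15, 11, 28, 27, 32]
Key observation: the optimum is the walk 4->4->4->4->5, with weight 4 + 4 + 4 + 7 = 19.
Optimal value attained by: walk 4->4->4->4->5.
Answer: (T^⊗4)[4][5] = 19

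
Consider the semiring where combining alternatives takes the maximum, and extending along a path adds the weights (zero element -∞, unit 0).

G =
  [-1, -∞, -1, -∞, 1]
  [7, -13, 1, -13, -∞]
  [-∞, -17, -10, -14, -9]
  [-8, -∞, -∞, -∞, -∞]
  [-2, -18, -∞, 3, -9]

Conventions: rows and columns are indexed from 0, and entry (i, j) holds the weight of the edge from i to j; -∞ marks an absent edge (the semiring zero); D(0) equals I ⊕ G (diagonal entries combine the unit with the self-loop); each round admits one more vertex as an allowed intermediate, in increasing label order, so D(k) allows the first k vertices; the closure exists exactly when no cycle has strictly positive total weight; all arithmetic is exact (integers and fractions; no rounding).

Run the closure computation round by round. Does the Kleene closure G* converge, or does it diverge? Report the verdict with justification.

D(0):
  [0, -∞, -1, -∞, 1]
  [7, 0, 1, -13, -∞]
  [-∞, -17, 0, -14, -9]
  [-8, -∞, -∞, 0, -∞]
  [-2, -18, -∞, 3, 0]
D(1):
  [0, -∞, -1, -∞, 1]
  [7, 0, 6, -13, 8]
  [-∞, -17, 0, -14, -9]
  [-8, -∞, -9, 0, -7]
  [-2, -18, -3, 3, 0]
D(2):
  [0, -∞, -1, -∞, 1]
  [7, 0, 6, -13, 8]
  [-10, -17, 0, -14, -9]
  [-8, -∞, -9, 0, -7]
  [-2, -18, -3, 3, 0]
D(3):
  [0, -18, -1, -15, 1]
  [7, 0, 6, -8, 8]
  [-10, -17, 0, -14, -9]
  [-8, -26, -9, 0, -7]
  [-2, -18, -3, 3, 0]
D(4):
  [0, -18, -1, -15, 1]
  [7, 0, 6, -8, 8]
  [-10, -17, 0, -14, -9]
  [-8, -26, -9, 0, -7]
  [-2, -18, -3, 3, 0]
D(5):
  [0, -17, -1, 4, 1]
  [7, 0, 6, 11, 8]
  [-10, -17, 0, -6, -9]
  [-8, -25, -9, 0, -7]
  [-2, -18, -3, 3, 0]
Key observation: every diagonal entry stays at the unit through all rounds, so no improving cycle exists.
Answer: CONVERGES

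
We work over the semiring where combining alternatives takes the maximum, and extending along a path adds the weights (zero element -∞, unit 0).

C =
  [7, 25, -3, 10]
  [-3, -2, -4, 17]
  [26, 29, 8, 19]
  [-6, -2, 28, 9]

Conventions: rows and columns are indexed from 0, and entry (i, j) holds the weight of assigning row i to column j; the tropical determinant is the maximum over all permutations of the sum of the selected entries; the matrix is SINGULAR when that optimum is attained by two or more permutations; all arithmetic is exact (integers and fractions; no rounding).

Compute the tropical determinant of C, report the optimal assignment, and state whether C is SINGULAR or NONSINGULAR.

σ = (0, 1, 2, 3): 7 + (-2) + 8 + 9 = 22
σ = (0, 1, 3, 2): 7 + (-2) + 19 + 28 = 52
σ = (0, 2, 1, 3): 7 + (-4) + 29 + 9 = 41
σ = (0, 2, 3, 1): 7 + (-4) + 19 + (-2) = 20
σ = (0, 3, 1, 2): 7 + 17 + 29 + 28 = 81
σ = (0, 3, 2, 1): 7 + 17 + 8 + (-2) = 30
σ = (1, 0, 2, 3): 25 + (-3) + 8 + 9 = 39
σ = (1, 0, 3, 2): 25 + (-3) + 19 + 28 = 69
σ = (1, 2, 0, 3): 25 + (-4) + 26 + 9 = 56
σ = (1, 2, 3, 0): 25 + (-4) + 19 + (-6) = 34
σ = (1, 3, 0, 2): 25 + 17 + 26 + 28 = 96
σ = (1, 3, 2, 0): 25 + 17 + 8 + (-6) = 44
σ = (2, 0, 1, 3): (-3) + (-3) + 29 + 9 = 32
σ = (2, 0, 3, 1): (-3) + (-3) + 19 + (-2) = 11
σ = (2, 1, 0, 3): (-3) + (-2) + 26 + 9 = 30
σ = (2, 1, 3, 0): (-3) + (-2) + 19 + (-6) = 8
σ = (2, 3, 0, 1): (-3) + 17 + 26 + (-2) = 38
σ = (2, 3, 1, 0): (-3) + 17 + 29 + (-6) = 37
σ = (3, 0, 1, 2): 10 + (-3) + 29 + 28 = 64
σ = (3, 0, 2, 1): 10 + (-3) + 8 + (-2) = 13
σ = (3, 1, 0, 2): 10 + (-2) + 26 + 28 = 62
σ = (3, 1, 2, 0): 10 + (-2) + 8 + (-6) = 10
σ = (3, 2, 0, 1): 10 + (-4) + 26 + (-2) = 30
σ = (3, 2, 1, 0): 10 + (-4) + 29 + (-6) = 29
Optimal value attained by: σ = (1, 3, 0, 2).
Answer: det⊕(C) = 96; verdict: NONSINGULAR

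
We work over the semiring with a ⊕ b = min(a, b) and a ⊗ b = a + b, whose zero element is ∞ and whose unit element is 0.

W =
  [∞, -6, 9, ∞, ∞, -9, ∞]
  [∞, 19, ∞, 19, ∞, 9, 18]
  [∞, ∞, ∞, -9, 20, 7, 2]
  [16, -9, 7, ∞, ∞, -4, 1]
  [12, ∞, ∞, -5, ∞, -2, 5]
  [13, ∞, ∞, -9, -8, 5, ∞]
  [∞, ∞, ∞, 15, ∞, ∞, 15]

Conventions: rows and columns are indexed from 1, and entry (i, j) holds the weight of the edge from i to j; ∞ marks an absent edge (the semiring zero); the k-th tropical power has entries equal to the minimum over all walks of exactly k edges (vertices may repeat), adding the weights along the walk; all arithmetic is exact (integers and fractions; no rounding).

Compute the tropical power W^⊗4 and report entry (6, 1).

W^⊗2:
  [4, 13, ∞, -18, -17, -4, 11]
  [22, 10, 26, 0, 1, 14, 20]
  [7, -18, -2, -2, -1, -13, -8]
  [9, 10, 25, -13, -12, 0, 9]
  [11, -14, 2, -11, -10, -9, -4]
  [4, -18, -2, -13, -3, -13, -8]
  [31, 6, 22, 30, ∞, 11, 16]
W^⊗3:
  [-5, -27, -11, -22, -12, -22, -17]
  [13, -9, 7, -4, 6, -4, 1]
  [0, -11, 5, -22, -21, -9, -1]
  [0, -22, -6, -17, -8, -17, -12]
  [2, -20, -4, -18, -17, -15, -10]
  [0, -22, -6, -22, -21, -17, -12]
  [24, 21, 37, 2, 3, 15, 24]
W^⊗4:
  [-9, -31, -15, -31, -30, -26, -21]
  [9, -13, 3, -13, -12, -8, -3]
  [-9, -31, -15, -26, -17, -26, -21]
  [-4, -26, -10, -26, -25, -21, -16]
  [-5, -27, -11, -24, -23, -22, -17]
  [-9, -31, -15, -26, -25, -26, -21]
  [15, -7, 9, -2, 7, -2, 3]
Key observation: the optimum is the walk 6->4->6->5->1, with weight (-9) + (-4) + (-8) + 12 = -9.
Optimal value attained by: walk 6->4->6->5->1.
Answer: (W^⊗4)[6][1] = -9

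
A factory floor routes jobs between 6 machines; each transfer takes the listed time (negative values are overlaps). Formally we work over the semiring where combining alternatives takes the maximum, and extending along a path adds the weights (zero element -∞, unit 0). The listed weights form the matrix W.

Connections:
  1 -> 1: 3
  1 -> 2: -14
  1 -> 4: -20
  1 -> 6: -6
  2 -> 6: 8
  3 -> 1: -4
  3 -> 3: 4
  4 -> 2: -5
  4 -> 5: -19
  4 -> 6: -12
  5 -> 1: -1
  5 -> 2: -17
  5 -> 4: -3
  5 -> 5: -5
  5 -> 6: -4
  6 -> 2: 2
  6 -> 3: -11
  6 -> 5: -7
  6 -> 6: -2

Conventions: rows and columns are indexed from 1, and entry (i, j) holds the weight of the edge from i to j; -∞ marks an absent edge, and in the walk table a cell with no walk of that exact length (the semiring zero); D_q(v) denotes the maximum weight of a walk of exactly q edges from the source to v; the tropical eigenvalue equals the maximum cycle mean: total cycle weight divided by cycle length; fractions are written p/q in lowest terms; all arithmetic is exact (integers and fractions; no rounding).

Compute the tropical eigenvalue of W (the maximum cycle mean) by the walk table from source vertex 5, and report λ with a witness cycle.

q=0: [-∞, -∞, -∞, -∞, 0, -∞]
q=1: [-1, -17, -∞, -3, -5, -4]
q=2: [2, -2, -15, -8, -10, -6]
q=3: [5, -4, -11, -13, -13, 6]
q=4: [8, 8, -5, -15, -1, 4]
q=5: [11, 6, -1, -4, -3, 16]
q=6: [14, 18, 5, -6, 9, 14]
Optimal cycle mean attained by: cycle 2->6->2, total 8 + 2, length 2.
Answer: λ = 5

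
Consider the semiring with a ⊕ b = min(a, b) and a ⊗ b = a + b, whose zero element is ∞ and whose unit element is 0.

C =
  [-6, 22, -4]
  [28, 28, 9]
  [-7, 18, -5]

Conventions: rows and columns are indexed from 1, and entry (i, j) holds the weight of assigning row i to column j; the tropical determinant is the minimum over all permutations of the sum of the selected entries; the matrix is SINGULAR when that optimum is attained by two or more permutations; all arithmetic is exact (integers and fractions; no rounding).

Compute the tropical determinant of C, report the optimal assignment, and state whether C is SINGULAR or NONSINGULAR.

σ = (1, 2, 3): (-6) + 28 + (-5) = 17
σ = (1, 3, 2): (-6) + 9 + 18 = 21
σ = (2, 1, 3): 22 + 28 + (-5) = 45
σ = (2, 3, 1): 22 + 9 + (-7) = 24
σ = (3, 1, 2): (-4) + 28 + 18 = 42
σ = (3, 2, 1): (-4) + 28 + (-7) = 17
Optimal value attained by: σ = (1, 2, 3).
Answer: det⊕(C) = 17; verdict: SINGULAR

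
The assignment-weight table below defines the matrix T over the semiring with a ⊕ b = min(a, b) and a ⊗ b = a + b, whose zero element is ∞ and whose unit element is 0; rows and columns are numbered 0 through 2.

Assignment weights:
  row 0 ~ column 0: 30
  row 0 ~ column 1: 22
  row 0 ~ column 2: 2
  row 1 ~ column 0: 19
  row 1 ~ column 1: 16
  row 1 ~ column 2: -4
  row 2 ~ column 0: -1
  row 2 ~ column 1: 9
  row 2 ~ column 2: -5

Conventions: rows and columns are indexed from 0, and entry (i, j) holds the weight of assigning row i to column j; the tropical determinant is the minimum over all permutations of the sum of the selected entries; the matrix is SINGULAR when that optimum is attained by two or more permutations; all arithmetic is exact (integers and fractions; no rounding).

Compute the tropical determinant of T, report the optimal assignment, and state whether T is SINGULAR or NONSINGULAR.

σ = (0, 1, 2): 30 + 16 + (-5) = 41
σ = (0, 2, 1): 30 + (-4) + 9 = 35
σ = (1, 0, 2): 22 + 19 + (-5) = 36
σ = (1, 2, 0): 22 + (-4) + (-1) = 17
σ = (2, 0, 1): 2 + 19 + 9 = 30
σ = (2, 1, 0): 2 + 16 + (-1) = 17
Optimal value attained by: σ = (1, 2, 0).
Answer: det⊕(T) = 17; verdict: SINGULAR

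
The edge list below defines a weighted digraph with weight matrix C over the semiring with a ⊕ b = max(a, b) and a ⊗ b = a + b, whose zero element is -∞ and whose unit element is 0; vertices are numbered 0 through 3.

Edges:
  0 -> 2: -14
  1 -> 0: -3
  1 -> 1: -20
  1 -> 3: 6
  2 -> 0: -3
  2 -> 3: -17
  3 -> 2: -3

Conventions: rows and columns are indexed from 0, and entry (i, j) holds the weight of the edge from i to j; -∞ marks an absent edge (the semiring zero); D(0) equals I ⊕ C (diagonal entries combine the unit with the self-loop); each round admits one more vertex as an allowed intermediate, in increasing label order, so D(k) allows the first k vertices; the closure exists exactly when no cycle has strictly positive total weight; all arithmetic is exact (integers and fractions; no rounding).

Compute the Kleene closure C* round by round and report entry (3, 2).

D(0):
  [0, -∞, -14, -∞]
  [-3, 0, -∞, 6]
  [-3, -∞, 0, -17]
  [-∞, -∞, -3, 0]
D(1):
  [0, -∞, -14, -∞]
  [-3, 0, -17, 6]
  [-3, -∞, 0, -17]
  [-∞, -∞, -3, 0]
D(2):
  [0, -∞, -14, -∞]
  [-3, 0, -17, 6]
  [-3, -∞, 0, -17]
  [-∞, -∞, -3, 0]
D(3):
  [0, -∞, -14, -31]
  [-3, 0, -17, 6]
  [-3, -∞, 0, -17]
  [-6, -∞, -3, 0]
D(4):
  [0, -∞, -14, -31]
  [0, 0, 3, 6]
  [-3, -∞, 0, -17]
  [-6, -∞, -3, 0]
Answer: C*[3][2] = -3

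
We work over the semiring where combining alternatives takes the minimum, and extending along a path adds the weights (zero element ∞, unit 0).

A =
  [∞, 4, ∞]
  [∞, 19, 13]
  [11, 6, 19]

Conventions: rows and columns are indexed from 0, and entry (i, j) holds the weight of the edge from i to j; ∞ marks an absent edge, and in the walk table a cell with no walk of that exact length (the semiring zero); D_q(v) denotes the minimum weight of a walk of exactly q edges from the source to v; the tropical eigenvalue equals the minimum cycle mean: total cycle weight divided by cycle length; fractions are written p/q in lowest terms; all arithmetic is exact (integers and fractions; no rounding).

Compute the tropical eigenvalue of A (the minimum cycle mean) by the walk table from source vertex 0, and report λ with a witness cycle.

q=0: [0, ∞, ∞]
q=1: [∞, 4, ∞]
q=2: [∞, 23, 17]
q=3: [28, 23, 36]
Optimal cycle mean attained by: cycle 0->1->2->0, total 4 + 13 + 11, length 3.
Answer: λ = 28/3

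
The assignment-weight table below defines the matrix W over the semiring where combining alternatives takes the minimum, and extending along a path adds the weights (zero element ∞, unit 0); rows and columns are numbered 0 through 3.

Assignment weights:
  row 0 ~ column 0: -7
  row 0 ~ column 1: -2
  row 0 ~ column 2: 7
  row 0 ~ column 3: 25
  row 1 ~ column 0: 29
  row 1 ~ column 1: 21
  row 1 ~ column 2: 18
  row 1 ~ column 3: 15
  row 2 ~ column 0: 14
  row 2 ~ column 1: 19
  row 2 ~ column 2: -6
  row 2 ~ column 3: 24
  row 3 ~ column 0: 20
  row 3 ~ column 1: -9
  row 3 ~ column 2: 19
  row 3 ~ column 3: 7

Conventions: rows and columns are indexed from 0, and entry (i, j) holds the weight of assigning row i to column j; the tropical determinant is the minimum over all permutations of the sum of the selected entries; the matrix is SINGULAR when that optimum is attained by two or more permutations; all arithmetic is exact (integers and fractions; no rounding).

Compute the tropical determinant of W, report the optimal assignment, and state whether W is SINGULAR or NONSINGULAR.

σ = (0, 1, 2, 3): (-7) + 21 + (-6) + 7 = 15
σ = (0, 1, 3, 2): (-7) + 21 + 24 + 19 = 57
σ = (0, 2, 1, 3): (-7) + 18 + 19 + 7 = 37
σ = (0, 2, 3, 1): (-7) + 18 + 24 + (-9) = 26
σ = (0, 3, 1, 2): (-7) + 15 + 19 + 19 = 46
σ = (0, 3, 2, 1): (-7) + 15 + (-6) + (-9) = -7
σ = (1, 0, 2, 3): (-2) + 29 + (-6) + 7 = 28
σ = (1, 0, 3, 2): (-2) + 29 + 24 + 19 = 70
σ = (1, 2, 0, 3): (-2) + 18 + 14 + 7 = 37
σ = (1, 2, 3, 0): (-2) + 18 + 24 + 20 = 60
σ = (1, 3, 0, 2): (-2) + 15 + 14 + 19 = 46
σ = (1, 3, 2, 0): (-2) + 15 + (-6) + 20 = 27
σ = (2, 0, 1, 3): 7 + 29 + 19 + 7 = 62
σ = (2, 0, 3, 1): 7 + 29 + 24 + (-9) = 51
σ = (2, 1, 0, 3): 7 + 21 + 14 + 7 = 49
σ = (2, 1, 3, 0): 7 + 21 + 24 + 20 = 72
σ = (2, 3, 0, 1): 7 + 15 + 14 + (-9) = 27
σ = (2, 3, 1, 0): 7 + 15 + 19 + 20 = 61
σ = (3, 0, 1, 2): 25 + 29 + 19 + 19 = 92
σ = (3, 0, 2, 1): 25 + 29 + (-6) + (-9) = 39
σ = (3, 1, 0, 2): 25 + 21 + 14 + 19 = 79
σ = (3, 1, 2, 0): 25 + 21 + (-6) + 20 = 60
σ = (3, 2, 0, 1): 25 + 18 + 14 + (-9) = 48
σ = (3, 2, 1, 0): 25 + 18 + 19 + 20 = 82
Optimal value attained by: σ = (0, 3, 2, 1).
Answer: det⊕(W) = -7; verdict: NONSINGULAR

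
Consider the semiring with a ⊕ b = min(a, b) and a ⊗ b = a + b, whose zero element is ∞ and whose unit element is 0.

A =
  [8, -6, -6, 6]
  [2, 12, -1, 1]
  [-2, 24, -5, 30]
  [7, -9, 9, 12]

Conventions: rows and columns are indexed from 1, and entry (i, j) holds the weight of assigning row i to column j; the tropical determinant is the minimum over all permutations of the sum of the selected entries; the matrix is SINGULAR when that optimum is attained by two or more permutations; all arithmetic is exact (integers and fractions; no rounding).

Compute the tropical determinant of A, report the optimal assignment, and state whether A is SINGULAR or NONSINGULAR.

σ = (1, 2, 3, 4): 8 + 12 + (-5) + 12 = 27
σ = (1, 2, 4, 3): 8 + 12 + 30 + 9 = 59
σ = (1, 3, 2, 4): 8 + (-1) + 24 + 12 = 43
σ = (1, 3, 4, 2): 8 + (-1) + 30 + (-9) = 28
σ = (1, 4, 2, 3): 8 + 1 + 24 + 9 = 42
σ = (1, 4, 3, 2): 8 + 1 + (-5) + (-9) = -5
σ = (2, 1, 3, 4): (-6) + 2 + (-5) + 12 = 3
σ = (2, 1, 4, 3): (-6) + 2 + 30 + 9 = 35
σ = (2, 3, 1, 4): (-6) + (-1) + (-2) + 12 = 3
σ = (2, 3, 4, 1): (-6) + (-1) + 30 + 7 = 30
σ = (2, 4, 1, 3): (-6) + 1 + (-2) + 9 = 2
σ = (2, 4, 3, 1): (-6) + 1 + (-5) + 7 = -3
σ = (3, 1, 2, 4): (-6) + 2 + 24 + 12 = 32
σ = (3, 1, 4, 2): (-6) + 2 + 30 + (-9) = 17
σ = (3, 2, 1, 4): (-6) + 12 + (-2) + 12 = 16
σ = (3, 2, 4, 1): (-6) + 12 + 30 + 7 = 43
σ = (3, 4, 1, 2): (-6) + 1 + (-2) + (-9) = -16
σ = (3, 4, 2, 1): (-6) + 1 + 24 + 7 = 26
σ = (4, 1, 2, 3): 6 + 2 + 24 + 9 = 41
σ = (4, 1, 3, 2): 6 + 2 + (-5) + (-9) = -6
σ = (4, 2, 1, 3): 6 + 12 + (-2) + 9 = 25
σ = (4, 2, 3, 1): 6 + 12 + (-5) + 7 = 20
σ = (4, 3, 1, 2): 6 + (-1) + (-2) + (-9) = -6
σ = (4, 3, 2, 1): 6 + (-1) + 24 + 7 = 36
Optimal value attained by: σ = (3, 4, 1, 2).
Answer: det⊕(A) = -16; verdict: NONSINGULAR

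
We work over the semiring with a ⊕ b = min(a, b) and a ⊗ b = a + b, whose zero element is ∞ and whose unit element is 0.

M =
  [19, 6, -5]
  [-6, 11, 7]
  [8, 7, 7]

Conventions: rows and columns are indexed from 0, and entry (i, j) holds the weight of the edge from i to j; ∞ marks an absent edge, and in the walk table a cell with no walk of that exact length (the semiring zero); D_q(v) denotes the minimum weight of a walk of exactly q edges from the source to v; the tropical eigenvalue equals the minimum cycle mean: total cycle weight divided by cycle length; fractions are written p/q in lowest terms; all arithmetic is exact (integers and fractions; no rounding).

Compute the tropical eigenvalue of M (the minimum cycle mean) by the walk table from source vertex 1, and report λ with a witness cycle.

q=0: [∞, 0, ∞]
q=1: [-6, 11, 7]
q=2: [5, 0, -11]
q=3: [-6, -4, -4]
Optimal cycle mean attained by: cycle 0->2->1->0, total (-5) + 7 + (-6), length 3.
Answer: λ = -4/3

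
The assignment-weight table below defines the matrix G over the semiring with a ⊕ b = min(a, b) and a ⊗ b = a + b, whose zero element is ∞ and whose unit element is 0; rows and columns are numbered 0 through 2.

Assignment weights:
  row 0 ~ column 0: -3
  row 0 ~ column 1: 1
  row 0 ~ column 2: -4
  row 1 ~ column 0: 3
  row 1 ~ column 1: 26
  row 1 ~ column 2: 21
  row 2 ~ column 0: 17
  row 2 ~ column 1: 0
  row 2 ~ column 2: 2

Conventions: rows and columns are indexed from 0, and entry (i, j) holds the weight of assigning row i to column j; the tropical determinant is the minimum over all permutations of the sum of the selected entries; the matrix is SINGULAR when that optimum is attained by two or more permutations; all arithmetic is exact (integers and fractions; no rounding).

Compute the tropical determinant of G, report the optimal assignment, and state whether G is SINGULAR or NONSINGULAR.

σ = (0, 1, 2): (-3) + 26 + 2 = 25
σ = (0, 2, 1): (-3) + 21 + 0 = 18
σ = (1, 0, 2): 1 + 3 + 2 = 6
σ = (1, 2, 0): 1 + 21 + 17 = 39
σ = (2, 0, 1): (-4) + 3 + 0 = -1
σ = (2, 1, 0): (-4) + 26 + 17 = 39
Optimal value attained by: σ = (2, 0, 1).
Answer: det⊕(G) = -1; verdict: NONSINGULAR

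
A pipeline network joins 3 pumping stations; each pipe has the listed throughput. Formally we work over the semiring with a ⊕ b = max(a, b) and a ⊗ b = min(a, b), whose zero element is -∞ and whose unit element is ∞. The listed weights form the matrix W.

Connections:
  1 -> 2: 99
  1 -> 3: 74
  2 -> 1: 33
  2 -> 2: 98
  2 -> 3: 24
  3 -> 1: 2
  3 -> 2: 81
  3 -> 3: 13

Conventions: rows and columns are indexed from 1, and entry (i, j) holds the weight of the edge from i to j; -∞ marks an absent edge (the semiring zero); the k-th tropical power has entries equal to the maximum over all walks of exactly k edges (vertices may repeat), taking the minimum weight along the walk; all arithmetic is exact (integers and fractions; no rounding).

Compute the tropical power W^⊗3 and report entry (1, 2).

W^⊗2:
  [33, 98, 24]
  [33, 98, 33]
  [33, 81, 24]
W^⊗3:
  [33, 98, 33]
  [33, 98, 33]
  [33, 81, 33]
Key observation: the optimum is the walk 1->2->2->2, with weight 99 min 98 min 98 = 98.
Optimal value attained by: walk 1->2->2->2.
Answer: (W^⊗3)[1][2] = 98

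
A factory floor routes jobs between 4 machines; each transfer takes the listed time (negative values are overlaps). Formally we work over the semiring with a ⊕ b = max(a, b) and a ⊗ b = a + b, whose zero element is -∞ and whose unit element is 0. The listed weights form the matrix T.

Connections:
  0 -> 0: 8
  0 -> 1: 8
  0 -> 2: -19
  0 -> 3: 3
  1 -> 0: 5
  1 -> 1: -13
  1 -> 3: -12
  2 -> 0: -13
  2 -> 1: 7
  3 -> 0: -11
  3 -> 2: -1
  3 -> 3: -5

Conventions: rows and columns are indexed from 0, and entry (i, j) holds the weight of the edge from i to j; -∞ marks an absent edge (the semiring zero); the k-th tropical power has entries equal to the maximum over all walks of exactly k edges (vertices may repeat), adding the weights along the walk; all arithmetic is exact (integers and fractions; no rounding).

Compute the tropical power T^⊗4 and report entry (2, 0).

T^⊗2:
  [16, 16, 2, 11]
  [13, 13, -13, 8]
  [12, -5, -32, -5]
  [-3, 6, -6, -8]
T^⊗3:
  [24, 24, 10, 19]
  [21, 21, 7, 16]
  [20, 20, -6, 15]
  [11, 5, -9, 0]
T^⊗4:
  [32, 32, 18, 27]
  [29, 29, 15, 24]
  [28, 28, 14, 23]
  [19, 19, -1, 14]
Key observation: the optimum is the walk 2->1->0->0->0, with weight 7 + 5 + 8 + 8 = 28.
Optimal value attained by: walk 2->1->0->0->0.
Answer: (T^⊗4)[2][0] = 28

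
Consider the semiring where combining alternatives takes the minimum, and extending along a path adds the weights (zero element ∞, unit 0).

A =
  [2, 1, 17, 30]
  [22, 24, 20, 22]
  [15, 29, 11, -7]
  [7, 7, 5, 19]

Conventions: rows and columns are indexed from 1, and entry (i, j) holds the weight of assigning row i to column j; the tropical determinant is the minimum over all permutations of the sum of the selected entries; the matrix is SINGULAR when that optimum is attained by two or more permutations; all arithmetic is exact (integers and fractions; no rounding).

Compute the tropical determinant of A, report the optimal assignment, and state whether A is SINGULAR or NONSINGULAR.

σ = (1, 2, 3, 4): 2 + 24 + 11 + 19 = 56
σ = (1, 2, 4, 3): 2 + 24 + (-7) + 5 = 24
σ = (1, 3, 2, 4): 2 + 20 + 29 + 19 = 70
σ = (1, 3, 4, 2): 2 + 20 + (-7) + 7 = 22
σ = (1, 4, 2, 3): 2 + 22 + 29 + 5 = 58
σ = (1, 4, 3, 2): 2 + 22 + 11 + 7 = 42
σ = (2, 1, 3, 4): 1 + 22 + 11 + 19 = 53
σ = (2, 1, 4, 3): 1 + 22 + (-7) + 5 = 21
σ = (2, 3, 1, 4): 1 + 20 + 15 + 19 = 55
σ = (2, 3, 4, 1): 1 + 20 + (-7) + 7 = 21
σ = (2, 4, 1, 3): 1 + 22 + 15 + 5 = 43
σ = (2, 4, 3, 1): 1 + 22 + 11 + 7 = 41
σ = (3, 1, 2, 4): 17 + 22 + 29 + 19 = 87
σ = (3, 1, 4, 2): 17 + 22 + (-7) + 7 = 39
σ = (3, 2, 1, 4): 17 + 24 + 15 + 19 = 75
σ = (3, 2, 4, 1): 17 + 24 + (-7) + 7 = 41
σ = (3, 4, 1, 2): 17 + 22 + 15 + 7 = 61
σ = (3, 4, 2, 1): 17 + 22 + 29 + 7 = 75
σ = (4, 1, 2, 3): 30 + 22 + 29 + 5 = 86
σ = (4, 1, 3, 2): 30 + 22 + 11 + 7 = 70
σ = (4, 2, 1, 3): 30 + 24 + 15 + 5 = 74
σ = (4, 2, 3, 1): 30 + 24 + 11 + 7 = 72
σ = (4, 3, 1, 2): 30 + 20 + 15 + 7 = 72
σ = (4, 3, 2, 1): 30 + 20 + 29 + 7 = 86
Optimal value attained by: σ = (2, 1, 4, 3).
Answer: det⊕(A) = 21; verdict: SINGULAR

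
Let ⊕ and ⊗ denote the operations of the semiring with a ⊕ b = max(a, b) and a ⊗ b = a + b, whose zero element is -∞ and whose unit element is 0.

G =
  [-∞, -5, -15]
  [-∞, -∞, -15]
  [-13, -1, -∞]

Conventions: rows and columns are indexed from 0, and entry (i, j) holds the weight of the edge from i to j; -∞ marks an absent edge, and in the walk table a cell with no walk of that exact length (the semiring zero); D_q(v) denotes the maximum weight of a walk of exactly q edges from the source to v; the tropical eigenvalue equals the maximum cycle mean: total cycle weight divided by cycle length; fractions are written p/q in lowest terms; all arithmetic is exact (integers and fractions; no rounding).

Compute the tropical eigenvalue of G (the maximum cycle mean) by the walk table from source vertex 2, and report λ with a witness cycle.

q=0: [-∞, -∞, 0]
q=1: [-13, -1, -∞]
q=2: [-∞, -18, -16]
q=3: [-29, -17, -33]
Optimal cycle mean attained by: cycle 1->2->1, total (-15) + (-1), length 2.
Answer: λ = -8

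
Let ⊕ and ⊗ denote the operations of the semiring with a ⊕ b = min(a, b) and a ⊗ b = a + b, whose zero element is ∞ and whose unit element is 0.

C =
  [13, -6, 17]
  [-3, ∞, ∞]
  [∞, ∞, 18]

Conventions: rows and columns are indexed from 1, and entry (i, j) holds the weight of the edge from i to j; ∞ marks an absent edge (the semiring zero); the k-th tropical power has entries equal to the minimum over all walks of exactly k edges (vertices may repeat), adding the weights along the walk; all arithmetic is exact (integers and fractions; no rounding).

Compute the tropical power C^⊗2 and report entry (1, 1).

C^⊗2:
  [-9, 7, 30]
  [10, -9, 14]
  [∞, ∞, 36]
Key observation: the optimum is the walk 1->2->1, with weight (-6) + (-3) = -9.
Optimal value attained by: walk 1->2->1.
Answer: (C^⊗2)[1][1] = -9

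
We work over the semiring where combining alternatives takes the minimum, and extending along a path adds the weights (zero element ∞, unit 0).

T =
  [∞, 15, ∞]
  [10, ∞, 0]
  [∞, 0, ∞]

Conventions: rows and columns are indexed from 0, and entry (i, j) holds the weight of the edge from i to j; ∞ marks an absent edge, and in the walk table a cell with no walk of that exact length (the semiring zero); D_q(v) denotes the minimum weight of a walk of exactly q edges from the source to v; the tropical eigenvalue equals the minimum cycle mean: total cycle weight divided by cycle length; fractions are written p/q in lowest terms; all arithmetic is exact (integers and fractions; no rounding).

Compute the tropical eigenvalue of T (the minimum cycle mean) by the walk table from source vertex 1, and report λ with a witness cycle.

q=0: [∞, 0, ∞]
q=1: [10, ∞, 0]
q=2: [∞, 0, ∞]
q=3: [10, ∞, 0]
Optimal cycle mean attained by: cycle 1->2->1, total 0 + 0, length 2.
Answer: λ = 0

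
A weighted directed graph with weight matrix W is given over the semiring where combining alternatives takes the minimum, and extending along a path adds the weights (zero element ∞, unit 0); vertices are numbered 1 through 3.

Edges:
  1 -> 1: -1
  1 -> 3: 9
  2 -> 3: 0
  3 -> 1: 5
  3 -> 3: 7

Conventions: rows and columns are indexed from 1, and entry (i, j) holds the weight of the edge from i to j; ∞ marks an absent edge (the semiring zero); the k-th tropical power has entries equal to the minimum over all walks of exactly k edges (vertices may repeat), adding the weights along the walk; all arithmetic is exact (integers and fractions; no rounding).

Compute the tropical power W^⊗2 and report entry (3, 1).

W^⊗2:
  [-2, ∞, 8]
  [5, ∞, 7]
  [4, ∞, 14]
Key observation: the optimum is the walk 3->1->1, with weight 5 + (-1) = 4.
Optimal value attained by: walk 3->1->1.
Answer: (W^⊗2)[3][1] = 4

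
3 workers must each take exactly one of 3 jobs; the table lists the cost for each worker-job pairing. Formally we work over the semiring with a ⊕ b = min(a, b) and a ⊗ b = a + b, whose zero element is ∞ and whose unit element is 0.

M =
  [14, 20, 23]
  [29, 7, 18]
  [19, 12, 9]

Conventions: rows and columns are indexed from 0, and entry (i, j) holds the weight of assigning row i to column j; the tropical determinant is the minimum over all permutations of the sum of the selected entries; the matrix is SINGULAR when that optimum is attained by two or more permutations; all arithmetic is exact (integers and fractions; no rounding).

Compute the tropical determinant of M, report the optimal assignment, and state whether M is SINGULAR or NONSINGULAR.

σ = (0, 1, 2): 14 + 7 + 9 = 30
σ = (0, 2, 1): 14 + 18 + 12 = 44
σ = (1, 0, 2): 20 + 29 + 9 = 58
σ = (1, 2, 0): 20 + 18 + 19 = 57
σ = (2, 0, 1): 23 + 29 + 12 = 64
σ = (2, 1, 0): 23 + 7 + 19 = 49
Optimal value attained by: σ = (0, 1, 2).
Answer: det⊕(M) = 30; verdict: NONSINGULAR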